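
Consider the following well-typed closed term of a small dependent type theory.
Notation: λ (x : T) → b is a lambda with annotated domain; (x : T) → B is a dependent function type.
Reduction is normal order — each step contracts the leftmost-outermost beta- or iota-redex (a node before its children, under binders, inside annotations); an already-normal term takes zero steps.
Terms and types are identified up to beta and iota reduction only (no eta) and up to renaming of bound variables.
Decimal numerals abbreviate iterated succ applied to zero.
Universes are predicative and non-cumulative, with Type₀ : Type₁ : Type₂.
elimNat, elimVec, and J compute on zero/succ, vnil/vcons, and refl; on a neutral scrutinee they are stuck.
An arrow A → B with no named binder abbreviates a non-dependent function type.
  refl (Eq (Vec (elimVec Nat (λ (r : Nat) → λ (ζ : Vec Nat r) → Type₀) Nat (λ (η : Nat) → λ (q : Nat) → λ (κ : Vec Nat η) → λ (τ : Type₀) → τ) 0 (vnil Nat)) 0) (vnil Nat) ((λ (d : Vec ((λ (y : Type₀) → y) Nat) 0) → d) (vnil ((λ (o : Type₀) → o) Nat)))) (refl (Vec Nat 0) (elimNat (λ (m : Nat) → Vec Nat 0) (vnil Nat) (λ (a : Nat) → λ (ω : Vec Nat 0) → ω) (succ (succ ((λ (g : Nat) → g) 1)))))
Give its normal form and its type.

reduced normal form:
  refl (Eq (Vec Nat 0) (vnil Nat) (vnil Nat)) (refl (Vec Nat 0) (vnil Nat))
type:
  Eq (Eq (Vec Nat 0) (vnil Nat) (vnil Nat)) (refl (Vec Nat 0) (vnil Nat)) (refl (Vec Nat 0) (vnil Nat))
observation: the first redex contracted is an elimVec iota-redex; the normal form is reached in 14 normal-order steps.


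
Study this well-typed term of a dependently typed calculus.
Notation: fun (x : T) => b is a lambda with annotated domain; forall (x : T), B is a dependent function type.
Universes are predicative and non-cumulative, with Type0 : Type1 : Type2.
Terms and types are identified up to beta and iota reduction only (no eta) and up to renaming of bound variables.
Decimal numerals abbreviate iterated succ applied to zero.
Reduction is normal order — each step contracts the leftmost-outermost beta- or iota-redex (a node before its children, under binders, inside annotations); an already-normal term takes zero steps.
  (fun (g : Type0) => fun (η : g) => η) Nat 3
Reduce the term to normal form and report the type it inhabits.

reduced normal form:
  3
type:
  Nat


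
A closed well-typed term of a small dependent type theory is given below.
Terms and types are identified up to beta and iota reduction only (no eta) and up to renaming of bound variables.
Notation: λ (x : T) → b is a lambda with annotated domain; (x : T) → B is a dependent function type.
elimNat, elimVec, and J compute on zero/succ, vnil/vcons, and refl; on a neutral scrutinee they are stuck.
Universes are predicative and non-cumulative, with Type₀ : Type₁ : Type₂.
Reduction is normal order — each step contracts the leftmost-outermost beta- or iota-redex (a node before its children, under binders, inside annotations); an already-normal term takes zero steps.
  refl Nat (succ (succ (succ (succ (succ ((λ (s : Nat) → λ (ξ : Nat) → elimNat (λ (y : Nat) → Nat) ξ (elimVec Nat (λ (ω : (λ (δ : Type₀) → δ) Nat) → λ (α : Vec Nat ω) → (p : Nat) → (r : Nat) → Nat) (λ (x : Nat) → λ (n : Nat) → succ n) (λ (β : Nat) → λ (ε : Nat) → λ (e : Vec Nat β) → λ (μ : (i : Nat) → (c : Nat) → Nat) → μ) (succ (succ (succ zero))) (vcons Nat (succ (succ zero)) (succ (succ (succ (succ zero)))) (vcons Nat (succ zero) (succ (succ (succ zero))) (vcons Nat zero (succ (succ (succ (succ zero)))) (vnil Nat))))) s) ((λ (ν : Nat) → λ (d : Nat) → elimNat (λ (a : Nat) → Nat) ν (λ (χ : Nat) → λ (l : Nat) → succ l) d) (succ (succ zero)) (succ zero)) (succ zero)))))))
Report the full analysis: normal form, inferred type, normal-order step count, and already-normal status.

resulting normal form:
  refl Nat (succ (succ (succ (succ (succ (succ (succ (succ (succ zero)))))))))
type:
  Eq Nat (succ (succ (succ (succ (succ (succ (succ (succ (succ zero))))))))) (succ (succ (succ (succ (succ (succ (succ (succ (succ zero)))))))))
steps to reach normal form (normal order): 34
term was already normal: no
first contracted redex: a beta-redex


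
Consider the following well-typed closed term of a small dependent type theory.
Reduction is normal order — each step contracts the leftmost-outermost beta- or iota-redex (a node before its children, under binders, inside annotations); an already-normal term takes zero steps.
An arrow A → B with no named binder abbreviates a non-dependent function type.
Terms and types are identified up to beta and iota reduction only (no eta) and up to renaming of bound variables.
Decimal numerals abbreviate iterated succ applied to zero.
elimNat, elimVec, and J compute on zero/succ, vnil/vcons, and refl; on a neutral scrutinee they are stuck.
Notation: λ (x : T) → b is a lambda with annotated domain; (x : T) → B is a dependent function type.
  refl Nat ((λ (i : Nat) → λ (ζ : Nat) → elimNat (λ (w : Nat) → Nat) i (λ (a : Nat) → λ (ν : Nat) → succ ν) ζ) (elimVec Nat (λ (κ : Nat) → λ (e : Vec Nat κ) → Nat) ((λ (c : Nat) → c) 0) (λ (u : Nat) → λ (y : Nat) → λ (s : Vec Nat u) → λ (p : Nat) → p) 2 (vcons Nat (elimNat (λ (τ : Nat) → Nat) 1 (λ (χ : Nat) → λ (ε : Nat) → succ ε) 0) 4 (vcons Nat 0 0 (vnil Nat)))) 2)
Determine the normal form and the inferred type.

reduced normal form:
  refl Nat 2
type:
  Eq Nat 2 2
observation: the term reaches its normal form after 21 normal-order steps.


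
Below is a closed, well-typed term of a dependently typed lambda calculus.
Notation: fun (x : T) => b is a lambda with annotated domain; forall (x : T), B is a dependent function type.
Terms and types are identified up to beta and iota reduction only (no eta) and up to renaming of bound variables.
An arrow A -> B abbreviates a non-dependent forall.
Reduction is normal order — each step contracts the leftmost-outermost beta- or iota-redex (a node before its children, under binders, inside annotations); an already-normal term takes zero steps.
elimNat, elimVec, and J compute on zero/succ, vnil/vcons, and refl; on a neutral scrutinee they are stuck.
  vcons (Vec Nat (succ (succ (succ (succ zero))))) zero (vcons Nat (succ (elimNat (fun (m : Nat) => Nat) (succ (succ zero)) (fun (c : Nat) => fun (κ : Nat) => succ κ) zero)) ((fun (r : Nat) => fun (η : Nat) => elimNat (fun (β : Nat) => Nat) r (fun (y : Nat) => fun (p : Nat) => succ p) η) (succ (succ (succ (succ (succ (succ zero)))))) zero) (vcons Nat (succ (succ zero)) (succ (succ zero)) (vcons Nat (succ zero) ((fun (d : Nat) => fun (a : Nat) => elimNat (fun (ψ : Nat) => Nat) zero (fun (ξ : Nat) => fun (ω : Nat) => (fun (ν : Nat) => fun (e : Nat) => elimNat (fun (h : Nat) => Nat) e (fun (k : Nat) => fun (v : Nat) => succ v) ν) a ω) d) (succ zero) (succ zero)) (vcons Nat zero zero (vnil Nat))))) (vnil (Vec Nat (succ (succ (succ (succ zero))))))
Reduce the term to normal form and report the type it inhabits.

reduced normal form:
  vcons (Vec Nat (succ (succ (succ (succ zero))))) zero (vcons Nat (succ (succ (succ zero))) (succ (succ (succ (succ (succ (succ zero)))))) (vcons Nat (succ (succ zero)) (succ (succ zero)) (vcons Nat (succ zero) (succ zero) (vcons Nat zero zero (vnil Nat))))) (vnil (Vec Nat (succ (succ (succ (succ zero))))))
inferred type:
  Vec (Vec Nat (succ (succ (succ (succ zero))))) (succ zero)
observation: the leftmost-outermost redex is an elimNat iota-redex, and normalization takes 16 steps.


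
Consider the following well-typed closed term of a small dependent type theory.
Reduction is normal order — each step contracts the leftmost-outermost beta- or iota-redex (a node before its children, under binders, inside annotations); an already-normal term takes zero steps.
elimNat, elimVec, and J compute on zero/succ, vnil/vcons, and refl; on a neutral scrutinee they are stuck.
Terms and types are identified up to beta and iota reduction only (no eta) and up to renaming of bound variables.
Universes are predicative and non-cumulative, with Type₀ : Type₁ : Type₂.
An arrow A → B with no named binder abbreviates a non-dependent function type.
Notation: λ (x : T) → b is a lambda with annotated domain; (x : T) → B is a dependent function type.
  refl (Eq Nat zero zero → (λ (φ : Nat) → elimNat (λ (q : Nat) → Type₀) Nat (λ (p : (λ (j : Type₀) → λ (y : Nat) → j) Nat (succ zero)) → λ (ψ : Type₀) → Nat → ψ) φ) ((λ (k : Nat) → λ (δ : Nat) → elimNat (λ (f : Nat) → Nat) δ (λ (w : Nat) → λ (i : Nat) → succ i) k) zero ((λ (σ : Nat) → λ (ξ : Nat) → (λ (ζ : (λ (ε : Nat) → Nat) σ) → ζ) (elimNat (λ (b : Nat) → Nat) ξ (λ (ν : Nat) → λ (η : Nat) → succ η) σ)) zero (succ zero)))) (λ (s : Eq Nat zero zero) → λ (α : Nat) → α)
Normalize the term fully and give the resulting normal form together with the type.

resulting normal form:
  refl (Eq Nat zero zero → Nat → Nat) (λ (φ : Eq Nat zero zero) → λ (q : Nat) → q)
inferred type:
  Eq (Eq Nat zero zero → Nat → Nat) (λ (φ : Eq Nat zero zero) → λ (q : Nat) → q) (λ (p : Eq Nat zero zero) → λ (j : Nat) → j)
observation: reduction starts at a beta-redex, and 14 normal-order steps reach the normal form.


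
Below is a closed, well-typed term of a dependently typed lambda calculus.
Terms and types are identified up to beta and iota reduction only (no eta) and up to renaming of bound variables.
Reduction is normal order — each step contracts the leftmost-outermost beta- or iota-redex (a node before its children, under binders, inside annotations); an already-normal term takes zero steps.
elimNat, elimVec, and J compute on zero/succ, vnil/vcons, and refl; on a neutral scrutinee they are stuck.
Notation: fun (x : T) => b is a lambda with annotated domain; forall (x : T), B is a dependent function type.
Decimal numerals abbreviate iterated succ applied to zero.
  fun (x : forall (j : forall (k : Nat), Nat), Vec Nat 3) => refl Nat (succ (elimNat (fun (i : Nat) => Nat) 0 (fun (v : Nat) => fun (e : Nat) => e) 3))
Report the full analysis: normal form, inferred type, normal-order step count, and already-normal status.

resulting normal form:
  fun (x : forall (j : forall (k : Nat), Nat), Vec Nat 3) => refl Nat 1
type:
  forall (x : forall (j : forall (k : Nat), Nat), Vec Nat 3), Eq Nat 1 1
steps to reach normal form (normal order): 10
already normal: no
first redex: an elimNat iota-redex


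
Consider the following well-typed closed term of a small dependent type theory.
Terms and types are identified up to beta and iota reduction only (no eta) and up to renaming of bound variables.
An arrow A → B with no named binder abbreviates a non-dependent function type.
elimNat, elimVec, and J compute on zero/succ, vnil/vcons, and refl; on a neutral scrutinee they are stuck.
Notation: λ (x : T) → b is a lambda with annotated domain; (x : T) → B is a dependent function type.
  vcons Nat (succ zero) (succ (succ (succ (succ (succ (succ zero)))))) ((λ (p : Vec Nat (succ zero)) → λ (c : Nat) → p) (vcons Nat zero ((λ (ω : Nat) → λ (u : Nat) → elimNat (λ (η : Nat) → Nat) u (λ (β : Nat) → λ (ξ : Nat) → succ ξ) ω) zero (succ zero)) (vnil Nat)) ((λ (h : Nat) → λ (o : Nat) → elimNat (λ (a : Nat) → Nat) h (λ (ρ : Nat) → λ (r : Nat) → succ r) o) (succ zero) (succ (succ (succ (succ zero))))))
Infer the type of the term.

type:
  Vec Nat (succ (succ zero))


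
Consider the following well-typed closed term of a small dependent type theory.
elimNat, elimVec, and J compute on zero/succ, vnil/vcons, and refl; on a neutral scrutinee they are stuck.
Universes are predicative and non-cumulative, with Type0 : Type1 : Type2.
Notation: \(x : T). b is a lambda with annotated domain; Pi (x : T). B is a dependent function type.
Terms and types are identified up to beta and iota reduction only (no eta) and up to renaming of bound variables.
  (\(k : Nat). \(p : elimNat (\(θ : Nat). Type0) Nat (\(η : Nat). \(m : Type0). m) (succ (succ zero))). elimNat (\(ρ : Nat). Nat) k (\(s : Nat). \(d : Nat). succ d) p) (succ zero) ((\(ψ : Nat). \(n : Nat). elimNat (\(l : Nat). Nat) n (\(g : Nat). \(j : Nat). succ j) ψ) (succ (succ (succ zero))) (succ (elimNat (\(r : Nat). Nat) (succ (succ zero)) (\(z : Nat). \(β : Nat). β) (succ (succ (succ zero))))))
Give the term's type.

inferred type:
  Nat


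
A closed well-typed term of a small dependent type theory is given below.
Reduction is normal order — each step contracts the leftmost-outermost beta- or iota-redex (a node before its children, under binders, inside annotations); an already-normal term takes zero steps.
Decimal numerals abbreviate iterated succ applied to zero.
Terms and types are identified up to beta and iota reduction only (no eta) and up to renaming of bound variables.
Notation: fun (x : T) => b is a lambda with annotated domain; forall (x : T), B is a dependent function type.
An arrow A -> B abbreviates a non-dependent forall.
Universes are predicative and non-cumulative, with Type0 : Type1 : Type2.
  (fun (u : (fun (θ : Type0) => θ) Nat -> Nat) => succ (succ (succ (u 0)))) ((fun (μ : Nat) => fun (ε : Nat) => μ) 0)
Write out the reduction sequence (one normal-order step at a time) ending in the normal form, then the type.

reduction (normal order):
  (fun (u : (fun (θ : Type0) => θ) Nat -> Nat) => succ (succ (succ (u 0)))) ((fun (μ : Nat) => fun (ε : Nat) => μ) 0)
  ~> succ (succ (succ ((fun (u : Nat) => fun (θ : Nat) => u) 0 0)))
  ~> succ (succ (succ ((fun (u : Nat) => 0) 0)))
  ~> 3
the term's type:
  Nat


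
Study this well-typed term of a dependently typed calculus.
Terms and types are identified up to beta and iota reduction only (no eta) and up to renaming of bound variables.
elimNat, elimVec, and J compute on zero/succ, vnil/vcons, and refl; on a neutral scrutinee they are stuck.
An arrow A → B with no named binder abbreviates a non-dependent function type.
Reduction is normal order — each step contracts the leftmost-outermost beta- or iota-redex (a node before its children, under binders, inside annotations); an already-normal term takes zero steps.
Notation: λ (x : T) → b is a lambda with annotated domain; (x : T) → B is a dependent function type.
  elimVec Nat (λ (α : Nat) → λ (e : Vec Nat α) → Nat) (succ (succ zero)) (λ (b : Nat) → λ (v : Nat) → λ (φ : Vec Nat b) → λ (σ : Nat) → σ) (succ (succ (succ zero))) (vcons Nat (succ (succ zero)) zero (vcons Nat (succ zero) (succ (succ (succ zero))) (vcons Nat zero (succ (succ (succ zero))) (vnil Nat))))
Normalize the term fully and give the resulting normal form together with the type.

resulting normal form:
  succ (succ zero)
the term's type:
  Nat


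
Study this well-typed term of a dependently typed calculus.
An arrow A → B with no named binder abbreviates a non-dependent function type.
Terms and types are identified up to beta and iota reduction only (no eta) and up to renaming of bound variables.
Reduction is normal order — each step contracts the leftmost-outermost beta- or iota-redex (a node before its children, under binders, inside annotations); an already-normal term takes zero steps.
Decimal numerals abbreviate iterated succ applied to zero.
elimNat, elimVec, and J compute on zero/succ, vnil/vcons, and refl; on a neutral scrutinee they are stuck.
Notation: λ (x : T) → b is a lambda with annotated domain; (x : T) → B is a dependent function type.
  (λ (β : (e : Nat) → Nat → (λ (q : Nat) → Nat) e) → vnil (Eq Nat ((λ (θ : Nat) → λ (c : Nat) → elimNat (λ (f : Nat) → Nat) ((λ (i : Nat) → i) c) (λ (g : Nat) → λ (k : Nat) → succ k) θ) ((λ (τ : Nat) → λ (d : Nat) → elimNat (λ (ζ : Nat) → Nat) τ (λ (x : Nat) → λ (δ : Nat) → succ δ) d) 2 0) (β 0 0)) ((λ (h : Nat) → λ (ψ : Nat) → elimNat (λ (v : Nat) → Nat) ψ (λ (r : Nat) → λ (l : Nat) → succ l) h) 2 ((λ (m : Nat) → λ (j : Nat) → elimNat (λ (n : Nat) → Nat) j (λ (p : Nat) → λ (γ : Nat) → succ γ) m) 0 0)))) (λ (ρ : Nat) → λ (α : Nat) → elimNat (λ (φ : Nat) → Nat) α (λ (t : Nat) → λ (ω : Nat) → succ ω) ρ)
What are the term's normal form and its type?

resulting normal form:
  vnil (Eq Nat 2 2)
the term's type:
  Vec (Eq Nat 2 2) 0


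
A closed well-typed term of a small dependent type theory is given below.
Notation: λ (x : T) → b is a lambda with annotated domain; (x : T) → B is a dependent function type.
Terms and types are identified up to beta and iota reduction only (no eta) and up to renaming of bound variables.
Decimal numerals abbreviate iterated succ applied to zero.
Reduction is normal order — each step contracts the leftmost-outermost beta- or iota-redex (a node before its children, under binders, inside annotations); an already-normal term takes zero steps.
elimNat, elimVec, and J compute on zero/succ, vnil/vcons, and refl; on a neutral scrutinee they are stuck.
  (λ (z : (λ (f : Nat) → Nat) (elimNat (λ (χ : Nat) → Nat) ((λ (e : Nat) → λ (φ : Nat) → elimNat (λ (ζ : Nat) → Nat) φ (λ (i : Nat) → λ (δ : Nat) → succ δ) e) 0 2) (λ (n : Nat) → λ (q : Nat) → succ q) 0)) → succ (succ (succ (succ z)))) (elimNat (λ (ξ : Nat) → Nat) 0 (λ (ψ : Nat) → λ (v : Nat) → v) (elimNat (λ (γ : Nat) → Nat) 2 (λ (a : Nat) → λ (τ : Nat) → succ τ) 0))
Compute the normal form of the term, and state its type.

reduced normal form:
  4
inferred type:
  Nat


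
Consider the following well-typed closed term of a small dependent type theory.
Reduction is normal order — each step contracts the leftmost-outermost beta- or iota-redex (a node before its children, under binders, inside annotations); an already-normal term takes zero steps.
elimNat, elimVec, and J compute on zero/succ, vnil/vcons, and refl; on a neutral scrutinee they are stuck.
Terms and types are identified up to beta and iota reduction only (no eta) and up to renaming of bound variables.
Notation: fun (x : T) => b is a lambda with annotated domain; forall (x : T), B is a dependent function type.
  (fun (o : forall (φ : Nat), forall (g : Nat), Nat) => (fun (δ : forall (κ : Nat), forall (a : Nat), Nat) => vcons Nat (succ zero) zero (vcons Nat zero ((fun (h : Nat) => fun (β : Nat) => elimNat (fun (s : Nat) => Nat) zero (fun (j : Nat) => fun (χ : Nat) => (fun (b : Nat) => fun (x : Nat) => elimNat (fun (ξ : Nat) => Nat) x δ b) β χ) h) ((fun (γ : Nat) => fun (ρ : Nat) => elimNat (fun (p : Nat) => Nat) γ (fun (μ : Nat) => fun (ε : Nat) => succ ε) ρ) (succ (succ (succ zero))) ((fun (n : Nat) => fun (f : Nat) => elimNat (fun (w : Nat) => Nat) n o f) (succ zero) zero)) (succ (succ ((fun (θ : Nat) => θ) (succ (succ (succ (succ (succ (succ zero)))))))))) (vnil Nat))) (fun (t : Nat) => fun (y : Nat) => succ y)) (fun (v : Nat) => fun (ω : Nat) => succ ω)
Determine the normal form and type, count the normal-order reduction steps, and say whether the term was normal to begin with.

normal form:
  vcons Nat (succ zero) zero (vcons Nat zero (succ (succ (succ (succ (succ (succ (succ (succ (succ (succ (succ (succ (succ (succ (succ (succ (succ (succ (succ (succ (succ (succ (succ (succ (succ (succ (succ (succ (succ (succ (succ (succ zero)))))))))))))))))))))))))))))))) (vnil Nat))
inferred type:
  Vec Nat (succ (succ zero))
steps to reach normal form (normal order): 54
started in normal form: no
first contracted redex: a beta-redex


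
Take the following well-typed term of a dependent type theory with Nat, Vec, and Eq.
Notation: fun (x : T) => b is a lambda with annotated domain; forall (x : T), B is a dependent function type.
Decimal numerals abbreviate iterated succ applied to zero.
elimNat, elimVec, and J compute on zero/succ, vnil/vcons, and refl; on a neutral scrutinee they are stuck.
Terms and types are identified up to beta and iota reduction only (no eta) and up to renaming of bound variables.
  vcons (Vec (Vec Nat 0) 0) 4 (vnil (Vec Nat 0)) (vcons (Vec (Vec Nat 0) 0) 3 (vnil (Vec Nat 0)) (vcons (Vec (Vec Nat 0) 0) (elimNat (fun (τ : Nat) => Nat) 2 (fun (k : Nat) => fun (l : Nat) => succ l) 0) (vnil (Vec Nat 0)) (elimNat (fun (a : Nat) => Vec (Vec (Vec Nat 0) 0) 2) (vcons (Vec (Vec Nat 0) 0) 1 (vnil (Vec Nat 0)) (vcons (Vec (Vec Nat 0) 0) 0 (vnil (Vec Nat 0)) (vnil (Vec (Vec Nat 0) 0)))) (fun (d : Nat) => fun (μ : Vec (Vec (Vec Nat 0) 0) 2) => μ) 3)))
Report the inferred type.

inferred type:
  Vec (Vec (Vec Nat 0) 0) 5


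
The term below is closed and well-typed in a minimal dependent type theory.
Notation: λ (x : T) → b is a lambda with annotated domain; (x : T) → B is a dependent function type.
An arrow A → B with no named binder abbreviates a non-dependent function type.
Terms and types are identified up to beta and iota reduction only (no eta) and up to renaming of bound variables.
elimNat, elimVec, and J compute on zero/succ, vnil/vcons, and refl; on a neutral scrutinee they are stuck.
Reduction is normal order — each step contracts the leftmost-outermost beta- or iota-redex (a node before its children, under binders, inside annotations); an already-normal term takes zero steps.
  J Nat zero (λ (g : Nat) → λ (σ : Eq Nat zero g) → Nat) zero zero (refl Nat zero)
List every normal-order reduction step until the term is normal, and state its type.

normal-order reduction:
  J Nat zero (λ (g : Nat) → λ (σ : Eq Nat zero g) → Nat) zero zero (refl Nat zero)
  ~> zero
the term's type:
  Nat


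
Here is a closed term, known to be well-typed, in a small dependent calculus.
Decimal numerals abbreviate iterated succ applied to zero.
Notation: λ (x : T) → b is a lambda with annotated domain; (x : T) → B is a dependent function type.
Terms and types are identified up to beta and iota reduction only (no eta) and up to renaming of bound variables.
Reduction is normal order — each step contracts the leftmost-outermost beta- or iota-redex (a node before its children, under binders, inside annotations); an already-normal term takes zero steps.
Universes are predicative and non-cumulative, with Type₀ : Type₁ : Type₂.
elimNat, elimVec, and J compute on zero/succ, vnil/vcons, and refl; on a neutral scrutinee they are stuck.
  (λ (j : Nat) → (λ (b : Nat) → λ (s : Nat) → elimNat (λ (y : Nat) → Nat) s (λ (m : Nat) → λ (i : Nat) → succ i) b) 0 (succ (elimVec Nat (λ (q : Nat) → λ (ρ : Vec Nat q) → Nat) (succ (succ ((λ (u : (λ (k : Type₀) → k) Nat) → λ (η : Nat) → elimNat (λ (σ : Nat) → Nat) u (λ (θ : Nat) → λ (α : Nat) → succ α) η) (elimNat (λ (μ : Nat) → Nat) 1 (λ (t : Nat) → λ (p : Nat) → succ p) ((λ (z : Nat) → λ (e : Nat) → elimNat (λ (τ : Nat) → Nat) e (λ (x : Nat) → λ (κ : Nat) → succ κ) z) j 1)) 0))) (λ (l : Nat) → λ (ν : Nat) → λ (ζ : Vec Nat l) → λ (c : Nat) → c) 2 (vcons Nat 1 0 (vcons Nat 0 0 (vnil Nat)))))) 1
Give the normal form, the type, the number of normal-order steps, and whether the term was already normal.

resulting normal form:
  6
the term's type:
  Nat
normal-order step count: 31
term was already normal: no
first contracted redex: a beta-redex


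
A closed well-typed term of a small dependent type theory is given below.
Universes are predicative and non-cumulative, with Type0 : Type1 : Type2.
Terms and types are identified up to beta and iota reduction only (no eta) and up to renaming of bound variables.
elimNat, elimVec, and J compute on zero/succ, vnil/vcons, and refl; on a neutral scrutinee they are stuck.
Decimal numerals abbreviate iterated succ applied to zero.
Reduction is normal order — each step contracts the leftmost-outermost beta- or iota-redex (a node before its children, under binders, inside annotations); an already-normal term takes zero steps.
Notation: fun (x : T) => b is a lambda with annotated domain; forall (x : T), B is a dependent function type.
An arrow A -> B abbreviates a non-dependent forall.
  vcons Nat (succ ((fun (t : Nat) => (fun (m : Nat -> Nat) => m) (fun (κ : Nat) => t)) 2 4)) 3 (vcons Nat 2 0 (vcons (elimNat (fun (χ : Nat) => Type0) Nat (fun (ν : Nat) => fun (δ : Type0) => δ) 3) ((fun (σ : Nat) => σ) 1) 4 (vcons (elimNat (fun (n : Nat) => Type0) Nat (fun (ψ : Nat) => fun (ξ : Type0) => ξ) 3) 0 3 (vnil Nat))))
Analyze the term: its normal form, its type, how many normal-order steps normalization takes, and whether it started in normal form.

normal form:
  vcons Nat 3 3 (vcons Nat 2 0 (vcons Nat 1 4 (vcons Nat 0 3 (vnil Nat))))
the term's type:
  Vec Nat 4
reduction steps (normal order): 24
term was already normal: no
first redex: a beta-redex


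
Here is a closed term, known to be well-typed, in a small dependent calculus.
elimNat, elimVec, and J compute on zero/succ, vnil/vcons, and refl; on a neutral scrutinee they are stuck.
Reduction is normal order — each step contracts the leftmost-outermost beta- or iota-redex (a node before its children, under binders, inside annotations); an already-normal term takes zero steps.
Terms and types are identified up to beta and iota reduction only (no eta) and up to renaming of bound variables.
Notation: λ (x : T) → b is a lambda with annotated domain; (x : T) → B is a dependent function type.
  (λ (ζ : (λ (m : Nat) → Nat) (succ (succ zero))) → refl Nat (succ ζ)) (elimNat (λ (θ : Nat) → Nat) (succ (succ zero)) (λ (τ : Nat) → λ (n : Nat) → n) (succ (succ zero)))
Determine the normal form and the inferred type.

normal form:
  refl Nat (succ (succ (succ zero)))
inferred type:
  Eq Nat (succ (succ (succ zero))) (succ (succ (succ zero)))


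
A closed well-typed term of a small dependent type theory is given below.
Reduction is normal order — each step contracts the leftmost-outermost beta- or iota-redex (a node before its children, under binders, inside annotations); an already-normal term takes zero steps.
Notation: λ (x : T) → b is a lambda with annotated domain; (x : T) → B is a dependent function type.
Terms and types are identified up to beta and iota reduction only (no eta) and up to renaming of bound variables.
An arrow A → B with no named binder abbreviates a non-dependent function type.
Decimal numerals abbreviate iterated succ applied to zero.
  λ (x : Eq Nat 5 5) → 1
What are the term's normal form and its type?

resulting normal form:
  λ (x : Eq Nat 5 5) → 1
inferred type:
  Eq Nat 5 5 → Nat
observation: the term is already in normal form.


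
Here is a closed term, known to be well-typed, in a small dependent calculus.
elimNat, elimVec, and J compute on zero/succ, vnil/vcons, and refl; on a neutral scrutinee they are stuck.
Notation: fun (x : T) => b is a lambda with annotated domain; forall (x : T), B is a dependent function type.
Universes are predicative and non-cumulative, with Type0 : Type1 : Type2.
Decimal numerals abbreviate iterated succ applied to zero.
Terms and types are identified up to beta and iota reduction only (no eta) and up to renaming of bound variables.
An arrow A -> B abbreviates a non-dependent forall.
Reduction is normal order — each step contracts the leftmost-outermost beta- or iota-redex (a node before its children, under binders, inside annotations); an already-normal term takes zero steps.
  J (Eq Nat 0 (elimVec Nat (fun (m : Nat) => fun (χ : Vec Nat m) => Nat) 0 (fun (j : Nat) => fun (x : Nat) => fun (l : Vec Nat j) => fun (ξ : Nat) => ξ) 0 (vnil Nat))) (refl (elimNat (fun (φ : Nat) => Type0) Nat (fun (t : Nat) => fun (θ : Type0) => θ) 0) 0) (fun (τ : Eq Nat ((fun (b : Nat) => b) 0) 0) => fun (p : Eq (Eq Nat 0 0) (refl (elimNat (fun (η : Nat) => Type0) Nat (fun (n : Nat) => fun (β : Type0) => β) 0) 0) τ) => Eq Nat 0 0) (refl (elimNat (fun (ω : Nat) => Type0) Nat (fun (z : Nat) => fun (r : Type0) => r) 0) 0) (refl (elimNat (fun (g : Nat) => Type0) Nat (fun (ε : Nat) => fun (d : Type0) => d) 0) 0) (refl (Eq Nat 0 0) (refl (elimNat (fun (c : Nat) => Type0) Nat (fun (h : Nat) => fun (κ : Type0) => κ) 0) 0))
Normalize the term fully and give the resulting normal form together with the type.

resulting normal form:
  refl Nat 0
inferred type:
  Eq Nat 0 0


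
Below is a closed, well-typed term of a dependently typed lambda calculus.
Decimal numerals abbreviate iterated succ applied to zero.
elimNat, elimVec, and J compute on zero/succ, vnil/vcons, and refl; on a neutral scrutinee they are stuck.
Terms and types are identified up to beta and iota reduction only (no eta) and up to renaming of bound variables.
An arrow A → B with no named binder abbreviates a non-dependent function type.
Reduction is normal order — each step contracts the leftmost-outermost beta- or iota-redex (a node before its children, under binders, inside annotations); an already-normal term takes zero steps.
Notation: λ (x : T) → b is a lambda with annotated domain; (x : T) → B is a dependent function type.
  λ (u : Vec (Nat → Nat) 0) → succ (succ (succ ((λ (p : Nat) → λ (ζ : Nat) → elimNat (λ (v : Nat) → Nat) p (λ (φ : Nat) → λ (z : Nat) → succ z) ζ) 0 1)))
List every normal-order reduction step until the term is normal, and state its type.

normal-order reduction sequence:
  λ (u : Vec (Nat → Nat) 0) → succ (succ (succ ((λ (p : Nat) → λ (ζ : Nat) → elimNat (λ (v : Nat) → Nat) p (λ (φ : Nat) → λ (z : Nat) → succ z) ζ) 0 1)))
  ~> λ (u : Vec (Nat → Nat) 0) → succ (succ (succ ((λ (p : Nat) → elimNat (λ (ζ : Nat) → Nat) 0 (λ (v : Nat) → λ (φ : Nat) → succ φ) p) 1)))
  ~> λ (u : Vec (Nat → Nat) 0) → succ (succ (succ (elimNat (λ (p : Nat) → Nat) 0 (λ (ζ : Nat) → λ (v : Nat) → succ v) 1)))
  ~> λ (u : Vec (Nat → Nat) 0) → succ (succ (succ ((λ (p : Nat) → λ (ζ : Nat) → succ ζ) 0 (elimNat (λ (v : Nat) → Nat) 0 (λ (φ : Nat) → λ (z : Nat) → succ z) 0))))
  ~> λ (u : Vec (Nat → Nat) 0) → succ (succ (succ ((λ (p : Nat) → succ p) (elimNat (λ (ζ : Nat) → Nat) 0 (λ (v : Nat) → λ (φ : Nat) → succ φ) 0))))
  ~> λ (u : Vec (Nat → Nat) 0) → succ (succ (succ (succ (elimNat (λ (p : Nat) → Nat) 0 (λ (ζ : Nat) → λ (v : Nat) → succ v) 0))))
  ~> λ (u : Vec (Nat → Nat) 0) → 4
inferred type:
  Vec (Nat → Nat) 0 → Nat


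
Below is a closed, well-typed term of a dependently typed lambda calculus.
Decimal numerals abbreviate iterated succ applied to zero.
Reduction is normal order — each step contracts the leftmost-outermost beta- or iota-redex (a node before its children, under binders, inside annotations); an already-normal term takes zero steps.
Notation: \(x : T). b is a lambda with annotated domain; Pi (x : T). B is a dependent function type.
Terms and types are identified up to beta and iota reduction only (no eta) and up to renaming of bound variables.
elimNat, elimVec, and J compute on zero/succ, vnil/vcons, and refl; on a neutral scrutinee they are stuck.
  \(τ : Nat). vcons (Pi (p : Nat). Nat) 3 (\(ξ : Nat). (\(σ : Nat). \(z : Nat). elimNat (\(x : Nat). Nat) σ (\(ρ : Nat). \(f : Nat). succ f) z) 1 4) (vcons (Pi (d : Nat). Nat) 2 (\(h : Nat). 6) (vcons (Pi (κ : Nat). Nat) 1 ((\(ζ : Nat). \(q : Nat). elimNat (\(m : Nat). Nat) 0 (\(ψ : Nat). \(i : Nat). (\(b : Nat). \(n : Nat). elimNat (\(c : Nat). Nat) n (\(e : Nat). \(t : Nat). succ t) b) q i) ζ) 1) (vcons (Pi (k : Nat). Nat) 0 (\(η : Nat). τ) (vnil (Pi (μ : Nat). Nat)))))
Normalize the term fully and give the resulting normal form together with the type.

reduced normal form:
  \(τ : Nat). vcons (Pi (p : Nat). Nat) 3 (\(ξ : Nat). 5) (vcons (Pi (σ : Nat). Nat) 2 (\(z : Nat). 6) (vcons (Pi (x : Nat). Nat) 1 (\(ρ : Nat). elimNat (\(f : Nat). Nat) 0 (\(d : Nat). \(h : Nat). succ h) ρ) (vcons (Pi (κ : Nat). Nat) 0 (\(ζ : Nat). τ) (vnil (Pi (q : Nat). Nat)))))
inferred type:
  Pi (τ : Nat). Vec (Pi (p : Nat). Nat) 4
observation: the first redex contracted is a beta-redex; the normal form is reached in 22 normal-order steps.


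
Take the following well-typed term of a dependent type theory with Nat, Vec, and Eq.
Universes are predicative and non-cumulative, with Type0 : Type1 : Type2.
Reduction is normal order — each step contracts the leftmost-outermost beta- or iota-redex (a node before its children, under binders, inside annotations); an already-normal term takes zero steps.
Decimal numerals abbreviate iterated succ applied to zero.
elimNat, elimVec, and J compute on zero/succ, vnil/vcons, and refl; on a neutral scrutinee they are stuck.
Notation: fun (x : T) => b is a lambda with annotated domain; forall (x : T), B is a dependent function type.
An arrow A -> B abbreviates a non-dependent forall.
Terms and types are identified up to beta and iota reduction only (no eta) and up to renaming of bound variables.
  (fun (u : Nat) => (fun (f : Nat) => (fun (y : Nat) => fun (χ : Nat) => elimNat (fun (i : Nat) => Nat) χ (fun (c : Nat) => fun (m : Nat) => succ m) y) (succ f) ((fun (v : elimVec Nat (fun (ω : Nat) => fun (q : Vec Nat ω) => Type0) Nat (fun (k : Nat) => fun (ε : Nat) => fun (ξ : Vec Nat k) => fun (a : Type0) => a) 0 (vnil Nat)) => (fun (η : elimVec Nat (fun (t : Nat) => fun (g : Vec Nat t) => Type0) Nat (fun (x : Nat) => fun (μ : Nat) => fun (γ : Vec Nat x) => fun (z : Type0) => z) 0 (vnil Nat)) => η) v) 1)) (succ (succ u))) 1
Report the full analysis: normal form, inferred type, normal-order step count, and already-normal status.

normal form:
  5
type:
  Nat
steps to reach normal form (normal order): 19
term was already normal: no
first contracted redex: a beta-redex


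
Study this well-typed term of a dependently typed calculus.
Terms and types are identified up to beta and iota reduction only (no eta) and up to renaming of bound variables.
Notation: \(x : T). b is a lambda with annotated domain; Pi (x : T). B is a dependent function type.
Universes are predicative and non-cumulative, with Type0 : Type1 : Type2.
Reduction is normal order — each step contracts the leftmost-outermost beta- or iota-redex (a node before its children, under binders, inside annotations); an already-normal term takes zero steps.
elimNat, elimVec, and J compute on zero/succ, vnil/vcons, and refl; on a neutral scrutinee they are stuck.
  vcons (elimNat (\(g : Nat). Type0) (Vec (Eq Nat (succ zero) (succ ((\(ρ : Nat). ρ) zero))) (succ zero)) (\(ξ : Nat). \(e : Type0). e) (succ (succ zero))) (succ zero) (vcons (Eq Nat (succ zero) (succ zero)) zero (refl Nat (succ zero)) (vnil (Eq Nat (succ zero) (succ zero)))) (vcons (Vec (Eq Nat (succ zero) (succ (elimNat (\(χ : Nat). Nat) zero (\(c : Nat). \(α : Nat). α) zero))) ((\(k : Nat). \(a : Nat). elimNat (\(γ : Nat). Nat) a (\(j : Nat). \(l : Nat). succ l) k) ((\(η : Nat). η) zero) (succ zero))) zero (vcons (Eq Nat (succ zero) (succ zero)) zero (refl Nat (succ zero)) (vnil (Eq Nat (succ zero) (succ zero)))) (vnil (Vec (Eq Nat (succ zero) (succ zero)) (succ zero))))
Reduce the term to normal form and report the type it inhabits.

resulting normal form:
  vcons (Vec (Eq Nat (succ zero) (succ zero)) (succ zero)) (succ zero) (vcons (Eq Nat (succ zero) (succ zero)) zero (refl Nat (succ zero)) (vnil (Eq Nat (succ zero) (succ zero)))) (vcons (Vec (Eq Nat (succ zero) (succ zero)) (succ zero)) zero (vcons (Eq Nat (succ zero) (succ zero)) zero (refl Nat (succ zero)) (vnil (Eq Nat (succ zero) (succ zero)))) (vnil (Vec (Eq Nat (succ zero) (succ zero)) (succ zero))))
the term's type:
  Vec (Vec (Eq Nat (succ zero) (succ zero)) (succ zero)) (succ (succ zero))


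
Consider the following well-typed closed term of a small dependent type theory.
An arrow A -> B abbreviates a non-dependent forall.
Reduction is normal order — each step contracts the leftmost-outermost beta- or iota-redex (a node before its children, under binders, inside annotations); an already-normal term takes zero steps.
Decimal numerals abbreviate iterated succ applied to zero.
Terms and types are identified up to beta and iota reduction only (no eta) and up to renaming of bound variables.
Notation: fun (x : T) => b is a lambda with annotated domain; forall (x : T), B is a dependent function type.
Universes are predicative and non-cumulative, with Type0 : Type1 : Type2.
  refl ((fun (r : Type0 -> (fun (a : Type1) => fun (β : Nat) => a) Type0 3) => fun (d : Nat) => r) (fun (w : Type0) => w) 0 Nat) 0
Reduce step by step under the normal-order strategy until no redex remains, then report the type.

normal-order reduction:
  refl ((fun (r : Type0 -> (fun (a : Type1) => fun (β : Nat) => a) Type0 3) => fun (d : Nat) => r) (fun (w : Type0) => w) 0 Nat) 0
  ~> refl ((fun (r : Nat) => fun (a : Type0) => a) 0 Nat) 0
  ~> refl ((fun (r : Type0) => r) Nat) 0
  ~> refl Nat 0
type:
  Eq Nat 0 0


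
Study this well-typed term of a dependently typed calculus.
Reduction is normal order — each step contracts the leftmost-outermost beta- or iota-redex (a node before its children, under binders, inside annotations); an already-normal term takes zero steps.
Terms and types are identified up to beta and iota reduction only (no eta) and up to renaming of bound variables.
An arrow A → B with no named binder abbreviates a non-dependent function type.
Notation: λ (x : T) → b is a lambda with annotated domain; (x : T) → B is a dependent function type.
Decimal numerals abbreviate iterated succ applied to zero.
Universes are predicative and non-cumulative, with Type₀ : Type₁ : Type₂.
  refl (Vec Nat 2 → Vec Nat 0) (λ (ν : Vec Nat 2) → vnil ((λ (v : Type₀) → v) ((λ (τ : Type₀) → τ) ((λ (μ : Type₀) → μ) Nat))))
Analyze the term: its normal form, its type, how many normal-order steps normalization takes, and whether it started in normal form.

normal form:
  refl (Vec Nat 2 → Vec Nat 0) (λ (ν : Vec Nat 2) → vnil Nat)
inferred type:
  Eq (Vec Nat 2 → Vec Nat 0) (λ (ν : Vec Nat 2) → vnil Nat) (λ (v : Vec Nat 2) → vnil Nat)
normal-order step count: 3
started in normal form: no
first contracted redex: a beta-redex


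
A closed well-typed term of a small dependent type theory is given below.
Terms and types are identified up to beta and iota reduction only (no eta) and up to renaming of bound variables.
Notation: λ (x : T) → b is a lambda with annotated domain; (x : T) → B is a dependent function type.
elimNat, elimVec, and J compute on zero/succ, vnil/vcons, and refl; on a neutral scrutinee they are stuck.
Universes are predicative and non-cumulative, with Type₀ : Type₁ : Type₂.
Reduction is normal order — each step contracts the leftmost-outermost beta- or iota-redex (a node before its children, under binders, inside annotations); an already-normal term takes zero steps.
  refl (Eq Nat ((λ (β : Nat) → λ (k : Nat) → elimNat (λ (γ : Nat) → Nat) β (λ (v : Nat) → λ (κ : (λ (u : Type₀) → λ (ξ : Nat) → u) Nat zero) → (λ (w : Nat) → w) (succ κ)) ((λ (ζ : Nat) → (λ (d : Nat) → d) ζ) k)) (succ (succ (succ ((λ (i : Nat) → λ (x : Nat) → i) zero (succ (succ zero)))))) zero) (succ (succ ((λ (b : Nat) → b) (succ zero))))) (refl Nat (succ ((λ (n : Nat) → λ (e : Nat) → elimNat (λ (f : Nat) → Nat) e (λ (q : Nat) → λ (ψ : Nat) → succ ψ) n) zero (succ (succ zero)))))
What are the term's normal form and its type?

resulting normal form:
  refl (Eq Nat (succ (succ (succ zero))) (succ (succ (succ zero)))) (refl Nat (succ (succ (succ zero))))
inferred type:
  Eq (Eq Nat (succ (succ (succ zero))) (succ (succ (succ zero)))) (refl Nat (succ (succ (succ zero)))) (refl Nat (succ (succ (succ zero))))
observation: the first redex contracted is a beta-redex; the normal form is reached in 14 normal-order steps.


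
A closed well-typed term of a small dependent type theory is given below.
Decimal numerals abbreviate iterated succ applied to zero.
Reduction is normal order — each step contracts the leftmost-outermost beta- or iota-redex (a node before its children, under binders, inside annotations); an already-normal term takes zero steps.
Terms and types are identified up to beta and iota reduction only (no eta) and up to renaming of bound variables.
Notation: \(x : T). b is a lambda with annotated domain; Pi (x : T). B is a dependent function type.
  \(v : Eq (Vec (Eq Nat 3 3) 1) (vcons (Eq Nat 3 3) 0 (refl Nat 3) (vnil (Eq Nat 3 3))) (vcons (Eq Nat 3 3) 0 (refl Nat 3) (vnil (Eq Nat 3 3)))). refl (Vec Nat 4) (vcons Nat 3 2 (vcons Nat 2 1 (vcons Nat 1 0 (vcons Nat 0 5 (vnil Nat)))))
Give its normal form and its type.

reduced normal form:
  \(v : Eq (Vec (Eq Nat 3 3) 1) (vcons (Eq Nat 3 3) 0 (refl Nat 3) (vnil (Eq Nat 3 3))) (vcons (Eq Nat 3 3) 0 (refl Nat 3) (vnil (Eq Nat 3 3)))). refl (Vec Nat 4) (vcons Nat 3 2 (vcons Nat 2 1 (vcons Nat 1 0 (vcons Nat 0 5 (vnil Nat)))))
inferred type:
  Pi (v : Eq (Vec (Eq Nat 3 3) 1) (vcons (Eq Nat 3 3) 0 (refl Nat 3) (vnil (Eq Nat 3 3))) (vcons (Eq Nat 3 3) 0 (refl Nat 3) (vnil (Eq Nat 3 3)))). Eq (Vec Nat 4) (vcons Nat 3 2 (vcons Nat 2 1 (vcons Nat 1 0 (vcons Nat 0 5 (vnil Nat))))) (vcons Nat 3 2 (vcons Nat 2 1 (vcons Nat 1 0 (vcons Nat 0 5 (vnil Nat)))))
observation: no redex remains anywhere in the term; it is its own normal form.
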